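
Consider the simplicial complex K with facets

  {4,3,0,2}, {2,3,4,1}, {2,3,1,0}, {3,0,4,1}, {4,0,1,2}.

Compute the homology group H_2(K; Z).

H_2 = 0.

We work with the vertex ordering 0 < 1 < 2 < 3 < 4. The simplices of K, each written with vertices in increasing order, are:

  0-simplices (5): [0], [1], [2], [3], [4]
  1-simplices (10): [0,1], [0,2], [0,3], [0,4], [1,2], [1,3], [1,4], [2,3], [2,4], [3,4]
  2-simplices (10): [0,1,2], [0,1,3], [0,1,4], [0,2,3], [0,2,4], [0,3,4], [1,2,3], [1,2,4], [1,3,4], [2,3,4]
  3-simplices (5): [0,1,2,3], [0,1,2,4], [0,1,3,4], [0,2,3,4], [1,2,3,4]

Hence C_0 ≅ Z^5, C_1 ≅ Z^10, C_2 ≅ Z^10, C_3 ≅ Z^5.

∂_1: C_1 → C_0 sends each edge [p,q] (with p < q) to q − p. For instance
  ∂[0,3] = [3] − [0].
The 5×10 boundary matrix has rank 4 and Smith normal form diag(1,1,1,1).

∂_2: C_2 → C_1 acts by ∂[p,q,r] = [q,r] − [p,r] + [p,q]. For instance
  ∂[0,1,2] = [1,2] − [0,2] + [0,1],
  ∂[0,1,3] = [1,3] − [0,3] + [0,1].
As a 10×10 matrix over Z this has rank 6, with invariant factors (1,1,1,1,1,1).

∂_3: C_3 → C_2 sends each 3-simplex σ to the alternating sum Σ_i (−1)^i (σ with its i-th vertex removed). For instance
  ∂[0,2,3,4] = [2,3,4] − [0,3,4] + [0,2,4] − [0,2,3],
  ∂[0,1,3,4] = [1,3,4] − [0,3,4] + [0,1,4] − [0,1,3].
The resulting 10×5 matrix has rank 4, and its Smith normal form has invariant factors (1,1,1,1).

Reading off H_k = ker ∂_k / im ∂_{k+1}:

  H_2: rank ker ∂_2 − rank ∂_3 = (10 − 6) − 4 = 0, and the invariant factors of ∂_3 are all 1, so H_2 = 0.

(K is a triangulation of the 3-sphere S^3.)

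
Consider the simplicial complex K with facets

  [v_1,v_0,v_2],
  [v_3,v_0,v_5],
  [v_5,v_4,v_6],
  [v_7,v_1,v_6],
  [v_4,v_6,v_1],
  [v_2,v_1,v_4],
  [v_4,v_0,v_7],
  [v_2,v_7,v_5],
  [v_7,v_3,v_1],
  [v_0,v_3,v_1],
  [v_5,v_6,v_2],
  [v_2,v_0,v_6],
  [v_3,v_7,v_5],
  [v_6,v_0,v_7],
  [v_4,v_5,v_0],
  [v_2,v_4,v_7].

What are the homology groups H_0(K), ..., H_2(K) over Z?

H_0 = Z,  H_1 = Z^2,  H_2 = Z.

K has 8 vertices, 24 edges, 16 triangles.
rank ∂_0 = 0, rank ∂_1 = 7 ⇒ b_0 = 8 − 0 − 7 = 1; all invariant factors of ∂_1 are 1 so no torsion. So H_0 ≅ Z.
rank ∂_1 = 7, rank ∂_2 = 15 ⇒ b_1 = 24 − 7 − 15 = 2; all invariant factors of ∂_2 are 1 so no torsion. So H_1 ≅ Z^2.
rank ∂_2 = 15, rank ∂_3 = 0 ⇒ b_2 = 16 − 15 − 0 = 1. So H_2 ≅ Z.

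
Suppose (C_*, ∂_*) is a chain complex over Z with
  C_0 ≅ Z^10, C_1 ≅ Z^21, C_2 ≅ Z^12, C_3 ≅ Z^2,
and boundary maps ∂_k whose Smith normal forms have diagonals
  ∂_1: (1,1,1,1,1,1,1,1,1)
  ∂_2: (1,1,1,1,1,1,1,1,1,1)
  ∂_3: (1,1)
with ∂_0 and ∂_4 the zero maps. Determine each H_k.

H_0 ≅ Z,  H_1 ≅ Z^2,  H_2 = 0,  H_3 = 0.

H_0: b_0 = 10 − 0 − 9 = 1; torsion from ∂_1 factors > 1: none. So H_0 ≅ Z.
H_1: b_1 = 21 − 9 − 10 = 2; torsion from ∂_2 factors > 1: none. So H_1 ≅ Z^2.
H_2: b_2 = 12 − 10 − 2 = 0; torsion from ∂_3 factors > 1: none. So H_2 ≅ 0.
H_3: b_3 = 2 − 2 − 0 = 0; torsion from ∂_4 factors > 1: none. So H_3 ≅ 0.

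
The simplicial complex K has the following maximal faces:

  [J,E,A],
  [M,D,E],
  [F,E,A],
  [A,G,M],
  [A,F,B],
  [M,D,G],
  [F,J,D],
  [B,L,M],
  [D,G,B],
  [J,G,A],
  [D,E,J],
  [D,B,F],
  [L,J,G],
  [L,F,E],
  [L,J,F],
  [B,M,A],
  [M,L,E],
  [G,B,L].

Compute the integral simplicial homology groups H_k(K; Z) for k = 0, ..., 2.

K has 9 vertices, 27 edges, 18 triangles.
rank ∂_0 = 0, rank ∂_1 = 8 ⇒ b_0 = 9 − 0 − 8 = 1; all invariant factors of ∂_1 are 1 so no torsion. So H_0 ≅ Z.
rank ∂_1 = 8, rank ∂_2 = 18 ⇒ b_1 = 27 − 8 − 18 = 1; ∂_2 has invariant factor(s) [2] giving torsion. So H_1 ≅ Z ⊕ Z/2Z.
rank ∂_2 = 18, rank ∂_3 = 0 ⇒ b_2 = 18 − 18 − 0 = 0. So H_2 ≅ 0.

H_0 = Z,  H_1 = Z ⊕ Z/2Z,  H_2 = 0.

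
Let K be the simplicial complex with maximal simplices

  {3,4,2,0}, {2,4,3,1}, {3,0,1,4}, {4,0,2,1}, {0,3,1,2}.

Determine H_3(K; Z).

H_3 ≅ Z.

We work with the vertex ordering 0 < 1 < 2 < 3 < 4. The simplices of K, each written with vertices in increasing order, are:

  0-simplices (5): [0], [1], [2], [3], [4]
  1-simplices (10): [0,1], [0,2], [0,3], [0,4], [1,2], [1,3], [1,4], [2,3], [2,4], [3,4]
  2-simplices (10): [0,1,2], [0,1,3], [0,1,4], [0,2,3], [0,2,4], [0,3,4], [1,2,3], [1,2,4], [1,3,4], [2,3,4]
  3-simplices (5): [0,1,2,3], [0,1,2,4], [0,1,3,4], [0,2,3,4], [1,2,3,4]

giving chain groups C_0 ≅ Z^5, C_1 ≅ Z^10, C_2 ≅ Z^10, C_3 ≅ Z^5.

∂_1: C_1 → C_0 maps an edge to its endpoints' difference, ∂[p,q] = q − p. For instance
  ∂[0,4] = [4] − [0].
The resulting 5×10 matrix has rank 4, and its Smith normal form has invariant factors (1,1,1,1).

∂_2: C_2 → C_1 acts by ∂[p,q,r] = [q,r] − [p,r] + [p,q]. For instance
  ∂[0,1,3] = [1,3] − [0,3] + [0,1],
  ∂[1,3,4] = [3,4] − [1,4] + [1,3].
As a 10×10 matrix over Z this has rank 6, with invariant factors (1,1,1,1,1,1).

Boundary ∂_3: C_3 → C_2 sends each 3-simplex σ to the alternating sum Σ_i (−1)^i (σ with its i-th vertex removed). For instance
  ∂[0,2,3,4] = [2,3,4] − [0,3,4] + [0,2,4] − [0,2,3],
  ∂[1,2,3,4] = [2,3,4] − [1,3,4] + [1,2,4] − [1,2,3].
The 10×5 boundary matrix has rank 4 and Smith normal form diag(1,1,1,1).

Computing H_k = (kernel of ∂_k) / (image of ∂_{k+1}):

  H_3: rank ker ∂_3 − rank ∂_4 = (5 − 4) − 0 = 1, and there is no ∂_4, so H_3 = Z.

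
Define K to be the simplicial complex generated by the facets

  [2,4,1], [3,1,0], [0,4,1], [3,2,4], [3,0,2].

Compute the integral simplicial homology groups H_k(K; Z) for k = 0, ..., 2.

Fix the vertex order 0 < 1 < 2 < 3 < 4 and write every simplex with vertices in increasing order. Then dim K = 2 and the simplices of K are:

  0-simplices (5): [0], [1], [2], [3], [4]
  1-simplices (10): [0,1], [0,2], [0,3], [0,4], [1,2], [1,3], [1,4], [2,3], [2,4], [3,4]
  2-simplices (5): [0,1,3], [0,1,4], [0,2,3], [1,2,4], [2,3,4]

so the chain groups are C_0 ≅ Z^5, C_1 ≅ Z^10, C_2 ≅ Z^5.

The boundary map ∂_1: C_1 → C_0 maps an edge to its endpoints' difference, ∂[p,q] = q − p. For instance
  ∂[0,4] = [4] − [0].
The 5×10 boundary matrix has rank 4 and Smith normal form diag(1,1,1,1).

Boundary ∂_2: C_2 → C_1 acts by ∂[p,q,r] = [q,r] − [p,r] + [p,q]. For instance
  ∂[0,1,3] = [1,3] − [0,3] + [0,1],
  ∂[0,2,3] = [2,3] − [0,3] + [0,2].
As a 10×5 matrix over Z this has rank 5, with invariant factors (1,1,1,1,1).

From H_k ≅ ker(∂_k) / im(∂_{k+1}) we obtain:

  H_0: rank C_0 − rank ∂_1 = 5 − 4 = 1, and the invariant factors of ∂_1 are all 1, so H_0 ≅ Z.
  H_1: rank ker ∂_1 − rank ∂_2 = (10 − 4) − 5 = 1, and the invariant factors of ∂_2 are all 1, so H_1 ≅ Z.
  H_2: rank ker ∂_2 − rank ∂_3 = (5 − 5) − 0 = 0, and there is no ∂_3, so H_2 ≅ 0.

(K is a triangulation of the Möbius band.)

H_0 ≅ Z,  H_1 ≅ Z,  H_2 = 0.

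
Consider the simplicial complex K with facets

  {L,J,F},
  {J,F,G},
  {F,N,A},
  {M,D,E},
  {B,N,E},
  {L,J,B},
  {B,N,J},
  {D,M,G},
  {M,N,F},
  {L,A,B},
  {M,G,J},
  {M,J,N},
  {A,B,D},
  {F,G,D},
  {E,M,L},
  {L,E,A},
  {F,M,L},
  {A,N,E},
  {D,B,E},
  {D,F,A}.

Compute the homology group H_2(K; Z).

H_2 ≅ 0.

Take the total order A < B < D < E < F < G < J < L < M < N on the vertex set. Then K (dimension 2) consists of the simplices:

  0-simplices (10): A, B, D, E, F, G, J, L, M, N
  1-simplices (30): AB, AD, AE, AF, AL, AN, BD, BE, BJ, BL, BN, DE, DF, DG, DM, EL, EM, EN, FG, FJ, FL, FM, FN, GJ, GM, JL, JM, JN, LM, MN
  2-simplices (20): ABD, ABL, ADF, AEL, AEN, AFN, BDE, BEN, BJL, BJN, DEM, DFG, DGM, ELM, FGJ, FJL, FLM, FMN, GJM, JMN

giving chain groups C_0 ≅ Z^10, C_1 ≅ Z^30, C_2 ≅ Z^20.

∂_1: C_1 → C_0 is given by ∂[p,q] = [q] − [p].
The 10×30 boundary matrix has rank 9 and Smith normal form diag(1,1,1,1,1,1,1,1,1).

The boundary map ∂_2: C_2 → C_1 maps a triangle to the signed sum of its edges. For instance
  ∂BDE = DE − BE + BD,
  ∂JMN = MN − JN + JM.
This gives a 30×20 integer matrix of rank 20; reducing to Smith normal form yields diagonal entries (1,1,1,1,1,1,1,1,1,1,1,1,1,1,1,1,1,1,1,2).

From H_k ≅ ker(∂_k) / im(∂_{k+1}) we obtain:

  H_2: rank ker ∂_2 − rank ∂_3 = (20 − 20) − 0 = 0, and there is no ∂_3, so H_2 ≅ 0.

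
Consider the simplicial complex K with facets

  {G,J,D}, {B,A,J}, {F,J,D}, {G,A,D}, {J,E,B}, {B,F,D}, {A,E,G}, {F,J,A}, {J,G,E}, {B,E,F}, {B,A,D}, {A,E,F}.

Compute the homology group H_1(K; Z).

Order the vertices as A < B < D < E < F < G < J. Listing each simplex with vertices in this order, K has dimension 2 with simplices:

  0-simplices (7): A, B, D, E, F, G, J
  1-simplices (18): AB, AD, AE, AF, AG, AJ, BD, BE, BF, BJ, DF, DG, DJ, EF, EG, EJ, FJ, GJ
  2-simplices (12): ABD, ABJ, ADG, AEF, AEG, AFJ, BDF, BEF, BEJ, DFJ, DGJ, EGJ

so the chain groups are C_0 ≅ Z^7, C_1 ≅ Z^18, C_2 ≅ Z^12.

The boundary map ∂_1: C_1 → C_0 sends each edge [p,q] (with p < q) to q − p. For instance
  ∂EG = G − E.
This gives a 7×18 integer matrix of rank 6; reducing to Smith normal form yields diagonal entries (1,1,1,1,1,1).

Boundary ∂_2: C_2 → C_1 sends each 2-simplex [p,q,r] to [q,r] − [p,r] + [p,q]. For instance
  ∂DGJ = GJ − DJ + DG,
  ∂AFJ = FJ − AJ + AF.
The 18×12 boundary matrix has rank 12 and Smith normal form diag(1,1,1,1,1,1,1,1,1,1,1,2).

Reading off H_k = ker ∂_k / im ∂_{k+1}:

  H_1: rank ker ∂_1 − rank ∂_2 = (18 − 6) − 12 = 0, and ∂_2 has invariant factor 2 > 1, so H_1 ≅ Z/2Z.

H_1 ≅ Z/2Z.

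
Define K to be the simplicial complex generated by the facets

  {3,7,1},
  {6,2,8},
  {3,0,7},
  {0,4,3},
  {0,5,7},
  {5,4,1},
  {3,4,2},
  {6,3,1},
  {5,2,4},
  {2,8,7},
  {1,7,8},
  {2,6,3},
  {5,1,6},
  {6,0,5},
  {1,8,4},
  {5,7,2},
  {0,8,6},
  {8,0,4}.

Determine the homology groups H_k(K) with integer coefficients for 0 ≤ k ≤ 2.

H_0 = Z,  H_1 = Z^2,  H_2 = Z.

Take the total order 0 < 1 < 2 < 3 < 4 < 5 < 6 < 7 < 8 on the vertex set. Then K (dimension 2) consists of the simplices:

  0-simplices (9): [0], [1], [2], [3], [4], [5], [6], [7], [8]
  1-simplices (27): (27 of them)
  2-simplices (18): [0,3,4], [0,3,7], [0,4,8], [0,5,6], [0,5,7], [0,6,8], [1,3,6], [1,3,7], [1,4,5], [1,4,8], [1,5,6], [1,7,8], [2,3,4], [2,3,6], [2,4,5], [2,5,7], [2,6,8], [2,7,8]

giving chain groups C_0 ≅ Z^9, C_1 ≅ Z^27, C_2 ≅ Z^18.

The boundary map ∂_1: C_1 → C_0 sends each edge [p,q] (with p < q) to q − p.
As a 9×27 matrix over Z this has rank 8, with invariant factors (1,1,1,1,1,1,1,1).

∂_2: C_2 → C_1 sends each 2-simplex [p,q,r] to [q,r] − [p,r] + [p,q]. For instance
  ∂[2,3,6] = [3,6] − [2,6] + [2,3],
  ∂[0,5,6] = [5,6] − [0,6] + [0,5].
The 27×18 boundary matrix has rank 17 and Smith normal form diag(1,1,1,1,1,1,1,1,1,1,1,1,1,1,1,1,1).

Reading off H_k = ker ∂_k / im ∂_{k+1}:

  H_0: rank C_0 − rank ∂_1 = 9 − 8 = 1, and the invariant factors of ∂_1 are all 1, so H_0 = Z.
  H_1: rank ker ∂_1 − rank ∂_2 = (27 − 8) − 17 = 2, and the invariant factors of ∂_2 are all 1, so H_1 = Z^2.
  H_2: rank ker ∂_2 − rank ∂_3 = (18 − 17) − 0 = 1, and there is no ∂_3, so H_2 = Z.

(K is a triangulation of the torus T^2.)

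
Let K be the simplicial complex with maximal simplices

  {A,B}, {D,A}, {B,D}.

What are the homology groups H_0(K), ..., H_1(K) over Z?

K has 3 vertices, 3 edges.
rank ∂_0 = 0, rank ∂_1 = 2 ⇒ b_0 = 3 − 0 − 2 = 1; all invariant factors of ∂_1 are 1 so no torsion. So H_0 ≅ Z.
rank ∂_1 = 2, rank ∂_2 = 0 ⇒ b_1 = 3 − 2 − 0 = 1. So H_1 ≅ Z.

H_0 ≅ Z,  H_1 ≅ Z.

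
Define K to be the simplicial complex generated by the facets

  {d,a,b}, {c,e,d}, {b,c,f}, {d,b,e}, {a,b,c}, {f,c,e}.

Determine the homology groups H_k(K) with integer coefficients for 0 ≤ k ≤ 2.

H_0 ≅ Z,  H_1 ≅ Z,  H_2 = 0.

Take the total order a < b < c < d < e < f on the vertex set. Then K (dimension 2) consists of the simplices:

  0-simplices (6): a, b, c, d, e, f
  1-simplices (12): ab, ac, ad, bc, bd, be, bf, cd, ce, cf, de, ef
  2-simplices (6): abc, abd, bcf, bde, cde, cef

giving chain groups C_0 ≅ Z^6, C_1 ≅ Z^12, C_2 ≅ Z^6.

The boundary map ∂_1: C_1 → C_0 sends each edge [p,q] (with p < q) to q − p. For instance
  ∂cf = f − c.
This gives a 6×12 integer matrix of rank 5; reducing to Smith normal form yields diagonal entries (1,1,1,1,1).

∂_2: C_2 → C_1 acts by ∂[p,q,r] = [q,r] − [p,r] + [p,q]. For instance
  ∂cef = ef − cf + ce,
  ∂bcf = cf − bf + bc.
The resulting 12×6 matrix has rank 6, and its Smith normal form has invariant factors (1,1,1,1,1,1).

Reading off H_k = ker ∂_k / im ∂_{k+1}:

  H_0: rank C_0 − rank ∂_1 = 6 − 5 = 1, and the invariant factors of ∂_1 are all 1, so H_0 = Z.
  H_1: rank ker ∂_1 − rank ∂_2 = (12 − 5) − 6 = 1, and the invariant factors of ∂_2 are all 1, so H_1 = Z.
  H_2: rank ker ∂_2 − rank ∂_3 = (6 − 6) − 0 = 0, and there is no ∂_3, so H_2 = 0.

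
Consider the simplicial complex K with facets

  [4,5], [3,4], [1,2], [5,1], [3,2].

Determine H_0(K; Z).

H_0 = Z.

K has 5 vertices, 5 edges.
rank ∂_0 = 0, rank ∂_1 = 4 ⇒ b_0 = 5 − 0 − 4 = 1; all invariant factors of ∂_1 are 1 so no torsion. So H_0 ≅ Z.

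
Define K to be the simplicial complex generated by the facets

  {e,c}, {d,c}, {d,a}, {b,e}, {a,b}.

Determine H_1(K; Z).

H_1 = Z.

Take the total order a < b < c < d < e on the vertex set. Then K (dimension 1) consists of the simplices:

  0-simplices (5): a, b, c, d, e
  1-simplices (5): ab, ad, be, cd, ce

so the chain groups are C_0 ≅ Z^5, C_1 ≅ Z^5.

∂_1: C_1 → C_0 maps an edge to its endpoints' difference, ∂[p,q] = q − p.
This gives a 5×5 integer matrix of rank 4; reducing to Smith normal form yields diagonal entries (1,1,1,1).

Reading off H_k = ker ∂_k / im ∂_{k+1}:

  H_1: rank ker ∂_1 − rank ∂_2 = (5 − 4) − 0 = 1, and there is no ∂_2, so H_1 = Z.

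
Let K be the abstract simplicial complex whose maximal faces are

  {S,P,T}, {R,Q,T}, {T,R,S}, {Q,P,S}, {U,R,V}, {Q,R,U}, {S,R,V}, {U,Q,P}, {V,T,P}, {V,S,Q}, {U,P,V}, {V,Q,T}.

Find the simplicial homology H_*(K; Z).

H_0 = Z,  H_1 = Z_2,  H_2 = 0.

Order the vertices as P < Q < R < S < T < U < V. Listing each simplex with vertices in this order, K has dimension 2 with simplices:

  0-simplices (7): P, Q, R, S, T, U, V
  1-simplices (18): PQ, PS, PT, PU, PV, QR, QS, QT, QU, QV, RS, RT, RU, RV, ST, SV, TV, UV
  2-simplices (12): PQS, PQU, PST, PTV, PUV, QRT, QRU, QSV, QTV, RST, RSV, RUV

giving chain groups C_0 ≅ Z^7, C_1 ≅ Z^18, C_2 ≅ Z^12.

∂_1: C_1 → C_0 maps an edge to its endpoints' difference, ∂[p,q] = q − p. For instance
  ∂PU = U − P.
The 7×18 boundary matrix has rank 6 and Smith normal form diag(1,1,1,1,1,1).

∂_2: C_2 → C_1 sends each 2-simplex [p,q,r] to [q,r] − [p,r] + [p,q]. For instance
  ∂QRU = RU − QU + QR,
  ∂RST = ST − RT + RS.
The 18×12 boundary matrix has rank 12 and Smith normal form diag(1,1,1,1,1,1,1,1,1,1,1,2).

Now H_k = ker ∂_k / im ∂_{k+1}, so:

  H_0: rank C_0 − rank ∂_1 = 7 − 6 = 1, and the invariant factors of ∂_1 are all 1, so H_0 ≅ Z.
  H_1: rank ker ∂_1 − rank ∂_2 = (18 − 6) − 12 = 0, and ∂_2 has invariant factor 2 > 1, so H_1 ≅ Z_2.
  H_2: rank ker ∂_2 − rank ∂_3 = (12 − 12) − 0 = 0, and there is no ∂_3, so H_2 ≅ 0.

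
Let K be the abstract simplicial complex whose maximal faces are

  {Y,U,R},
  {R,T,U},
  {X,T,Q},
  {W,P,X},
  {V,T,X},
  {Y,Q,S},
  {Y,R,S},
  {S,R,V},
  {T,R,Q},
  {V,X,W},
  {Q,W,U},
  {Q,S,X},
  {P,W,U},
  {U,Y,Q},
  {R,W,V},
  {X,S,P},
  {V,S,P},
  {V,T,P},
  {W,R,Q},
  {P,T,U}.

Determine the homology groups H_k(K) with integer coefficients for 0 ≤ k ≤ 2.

H_0 ≅ Z,  H_1 ≅ Z ⊕ Z/2Z,  H_2 = 0.

Take the total order P < Q < R < S < T < U < V < W < X < Y on the vertex set. Then K (dimension 2) consists of the simplices:

  0-simplices (10): P, Q, R, S, T, U, V, W, X, Y
  1-simplices (30): PS, PT, PU, PV, PW, PX, QR, QS, QT, QU, QW, QX, QY, RS, RT, RU, RV, RW, RY, SV, SX, SY, TU, TV, TX, UW, UY, VW, VX, WX
  2-simplices (20): PSV, PSX, PTU, PTV, PUW, PWX, QRT, QRW, QSX, QSY, QTX, QUW, QUY, RSV, RSY, RTU, RUY, RVW, TVX, VWX

giving chain groups C_0 ≅ Z^10, C_1 ≅ Z^30, C_2 ≅ Z^20.

Boundary ∂_1: C_1 → C_0 is given by ∂[p,q] = [q] − [p].
As a 10×30 matrix over Z this has rank 9, with invariant factors (1,1,1,1,1,1,1,1,1).

∂_2: C_2 → C_1 maps a triangle to the signed sum of its edges. For instance
  ∂QTX = TX − QX + QT,
  ∂PSX = SX − PX + PS.
As a 30×20 matrix over Z this has rank 20, with invariant factors (1,1,1,1,1,1,1,1,1,1,1,1,1,1,1,1,1,1,1,2).

Reading off H_k = ker ∂_k / im ∂_{k+1}:

  H_0: rank C_0 − rank ∂_1 = 10 − 9 = 1, and the invariant factors of ∂_1 are all 1, so H_0 = Z.
  H_1: rank ker ∂_1 − rank ∂_2 = (30 − 9) − 20 = 1, and ∂_2 has invariant factor 2 > 1, so H_1 = Z ⊕ Z/2Z.
  H_2: rank ker ∂_2 − rank ∂_3 = (20 − 20) − 0 = 0, and there is no ∂_3, so H_2 = 0.

As a check, the Euler characteristic is 10 − 30 + 20 = 0, which agrees with 1 − 1 + 0 = 0.
(K is a triangulation of the Klein bottle.)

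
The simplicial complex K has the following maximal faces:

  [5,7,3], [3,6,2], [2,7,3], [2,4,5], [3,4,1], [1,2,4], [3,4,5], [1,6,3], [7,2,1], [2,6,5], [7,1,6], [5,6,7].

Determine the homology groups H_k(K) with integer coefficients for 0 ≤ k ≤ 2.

We work with the vertex ordering 1 < 2 < 3 < 4 < 5 < 6 < 7. The simplices of K, each written with vertices in increasing order, are:

  0-simplices (7): [1], [2], [3], [4], [5], [6], [7]
  1-simplices (18): [1,2], [1,3], [1,4], [1,6], [1,7], [2,3], [2,4], [2,5], [2,6], [2,7], [3,4], [3,5], [3,6], [3,7], [4,5], [5,6], [5,7], [6,7]
  2-simplices (12): [1,2,4], [1,2,7], [1,3,4], [1,3,6], [1,6,7], [2,3,6], [2,3,7], [2,4,5], [2,5,6], [3,4,5], [3,5,7], [5,6,7]

giving chain groups C_0 ≅ Z^7, C_1 ≅ Z^18, C_2 ≅ Z^12.

∂_1: C_1 → C_0 maps an edge to its endpoints' difference, ∂[p,q] = q − p. For instance
  ∂[2,6] = [6] − [2].
The 7×18 boundary matrix has rank 6 and Smith normal form diag(1,1,1,1,1,1).

∂_2: C_2 → C_1 acts by ∂[p,q,r] = [q,r] − [p,r] + [p,q]. For instance
  ∂[1,3,4] = [3,4] − [1,4] + [1,3],
  ∂[2,5,6] = [5,6] − [2,6] + [2,5].
This gives a 18×12 integer matrix of rank 12; reducing to Smith normal form yields diagonal entries (1,1,1,1,1,1,1,1,1,1,1,2).

From H_k ≅ ker(∂_k) / im(∂_{k+1}) we obtain:

  H_0: rank C_0 − rank ∂_1 = 7 − 6 = 1, and the invariant factors of ∂_1 are all 1, so H_0 = Z.
  H_1: rank ker ∂_1 − rank ∂_2 = (18 − 6) − 12 = 0, and ∂_2 has invariant factor 2 > 1, so H_1 = Z/2.
  H_2: rank ker ∂_2 − rank ∂_3 = (12 − 12) − 0 = 0, and there is no ∂_3, so H_2 = 0.

As a check, the Euler characteristic is 7 − 18 + 12 = 1, which agrees with 1 − 0 + 0 = 1.

H_0 = Z,  H_1 = Z/2,  H_2 = 0.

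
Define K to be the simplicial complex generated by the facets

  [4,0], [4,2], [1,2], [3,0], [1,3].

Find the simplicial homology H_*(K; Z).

K has 5 vertices, 5 edges.
rank ∂_0 = 0, rank ∂_1 = 4 ⇒ b_0 = 5 − 0 − 4 = 1; all invariant factors of ∂_1 are 1 so no torsion. So H_0 ≅ Z.
rank ∂_1 = 4, rank ∂_2 = 0 ⇒ b_1 = 5 − 4 − 0 = 1. So H_1 ≅ Z.

H_0 ≅ Z,  H_1 ≅ Z.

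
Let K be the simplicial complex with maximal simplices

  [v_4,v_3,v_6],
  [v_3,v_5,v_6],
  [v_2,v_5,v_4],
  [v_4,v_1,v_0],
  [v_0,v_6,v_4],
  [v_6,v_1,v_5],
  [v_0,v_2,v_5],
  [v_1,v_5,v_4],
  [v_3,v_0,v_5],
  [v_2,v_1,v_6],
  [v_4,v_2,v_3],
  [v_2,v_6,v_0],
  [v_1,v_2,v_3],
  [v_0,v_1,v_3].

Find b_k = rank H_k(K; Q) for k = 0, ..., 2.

b_0 = 1, b_1 = 2, b_2 = 1.

We work with the vertex ordering v_0 < v_1 < v_2 < v_3 < v_4 < v_5 < v_6. The simplices of K, each written with vertices in increasing order, are:

  0-simplices (7): [v_0], [v_1], [v_2], [v_3], [v_4], [v_5], [v_6]
  1-simplices (21): (21 of them)
  2-simplices (14): (14 of them)

so the chain groups are C_0 ≅ Z^7, C_1 ≅ Z^21, C_2 ≅ Z^14.

The boundary map ∂_1: C_1 → C_0 sends each edge [p,q] (with p < q) to q − p. For instance
  ∂[v_2,v_3] = [v_3] − [v_2].
As a 7×21 matrix over Z this has rank 6, with invariant factors (1,1,1,1,1,1).

∂_2: C_2 → C_1 maps a triangle to the signed sum of its edges. For instance
  ∂[v_0,v_4,v_6] = [v_4,v_6] − [v_0,v_6] + [v_0,v_4],
  ∂[v_3,v_4,v_6] = [v_4,v_6] − [v_3,v_6] + [v_3,v_4].
As a 21×14 matrix over Z this has rank 13, with invariant factors (1,1,1,1,1,1,1,1,1,1,1,1,1).

From H_k ≅ ker(∂_k) / im(∂_{k+1}) we obtain:

  H_0: rank C_0 − rank ∂_1 = 7 − 6 = 1, and the invariant factors of ∂_1 are all 1, so H_0 = Z.
  H_1: rank ker ∂_1 − rank ∂_2 = (21 − 6) − 13 = 2, and the invariant factors of ∂_2 are all 1, so H_1 = Z^2.
  H_2: rank ker ∂_2 − rank ∂_3 = (14 − 13) − 0 = 1, and there is no ∂_3, so H_2 = Z.

As a check, the Euler characteristic is 7 − 21 + 14 = 0, which agrees with 1 − 2 + 1 = 0.

Hence the Betti numbers are b_0 = 1, b_1 = 2, b_2 = 1.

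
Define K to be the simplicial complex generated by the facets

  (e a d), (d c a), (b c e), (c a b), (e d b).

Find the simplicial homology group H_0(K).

Take the total order a < b < c < d < e on the vertex set. Then K (dimension 2) consists of the simplices:

  0-simplices (5): a, b, c, d, e
  1-simplices (10): ab, ac, ad, ae, bc, bd, be, cd, ce, de
  2-simplices (5): abc, acd, ade, bce, bde

Hence C_0 ≅ Z^5, C_1 ≅ Z^10, C_2 ≅ Z^5.

The boundary map ∂_1: C_1 → C_0 maps an edge to its endpoints' difference, ∂[p,q] = q − p.
This gives a 5×10 integer matrix of rank 4; reducing to Smith normal form yields diagonal entries (1,1,1,1).

The boundary map ∂_2: C_2 → C_1 sends each 2-simplex [p,q,r] to [q,r] − [p,r] + [p,q]. For instance
  ∂bce = ce − be + bc,
  ∂bde = de − be + bd.
The resulting 10×5 matrix has rank 5, and its Smith normal form has invariant factors (1,1,1,1,1).

Now H_k = ker ∂_k / im ∂_{k+1}, so:

  H_0: rank C_0 − rank ∂_1 = 5 − 4 = 1, and the invariant factors of ∂_1 are all 1, so H_0 ≅ Z.

(K is a triangulation of the Möbius band.)

H_0 ≅ Z.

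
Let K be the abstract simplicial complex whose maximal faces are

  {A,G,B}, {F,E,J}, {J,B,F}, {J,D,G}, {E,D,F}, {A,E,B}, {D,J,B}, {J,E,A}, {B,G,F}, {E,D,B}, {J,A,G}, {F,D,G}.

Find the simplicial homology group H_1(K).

We work with the vertex ordering A < B < D < E < F < G < J. The simplices of K, each written with vertices in increasing order, are:

  0-simplices (7): A, B, D, E, F, G, J
  1-simplices (18): AB, AE, AG, AJ, BD, BE, BF, BG, BJ, DE, DF, DG, DJ, EF, EJ, FG, FJ, GJ
  2-simplices (12): ABE, ABG, AEJ, AGJ, BDE, BDJ, BFG, BFJ, DEF, DFG, DGJ, EFJ

giving chain groups C_0 ≅ Z^7, C_1 ≅ Z^18, C_2 ≅ Z^12.

Boundary ∂_1: C_1 → C_0 sends each edge [p,q] (with p < q) to q − p.
As a 7×18 matrix over Z this has rank 6, with invariant factors (1,1,1,1,1,1).

The boundary map ∂_2: C_2 → C_1 maps a triangle to the signed sum of its edges. For instance
  ∂BFJ = FJ − BJ + BF,
  ∂DFG = FG − DG + DF.
The 18×12 boundary matrix has rank 12 and Smith normal form diag(1,1,1,1,1,1,1,1,1,1,1,2).

Computing H_k = (kernel of ∂_k) / (image of ∂_{k+1}):

  H_1: rank ker ∂_1 − rank ∂_2 = (18 − 6) − 12 = 0, and ∂_2 has invariant factor 2 > 1, so H_1 = Z/2.

(K is a triangulation of the real projective plane RP^2.)

H_1 ≅ Z/2.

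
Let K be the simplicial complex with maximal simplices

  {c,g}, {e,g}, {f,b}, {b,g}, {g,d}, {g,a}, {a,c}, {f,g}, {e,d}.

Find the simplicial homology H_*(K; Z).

We work with the vertex ordering a < b < c < d < e < f < g. The simplices of K, each written with vertices in increasing order, are:

  0-simplices (7): a, b, c, d, e, f, g
  1-simplices (9): ac, ag, bf, bg, cg, de, dg, eg, fg

giving chain groups C_0 ≅ Z^7, C_1 ≅ Z^9.

∂_1: C_1 → C_0 sends each edge [p,q] (with p < q) to q − p.
The resulting 7×9 matrix has rank 6, and its Smith normal form has invariant factors (1,1,1,1,1,1).

Reading off H_k = ker ∂_k / im ∂_{k+1}:

  H_0: rank C_0 − rank ∂_1 = 7 − 6 = 1, and the invariant factors of ∂_1 are all 1, so H_0 ≅ Z.
  H_1: rank ker ∂_1 − rank ∂_2 = (9 − 6) − 0 = 3, and there is no ∂_2, so H_1 ≅ Z^3.

As a check, the Euler characteristic is 7 − 9 = -2, which agrees with 1 − 3 = -2.
(K is a triangulation of a wedge of 3 circles.)

H_0 = Z,  H_1 = Z^3.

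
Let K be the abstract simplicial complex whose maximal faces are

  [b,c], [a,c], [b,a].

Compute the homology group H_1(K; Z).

H_1 ≅ Z.

Fix the vertex order a < b < c and write every simplex with vertices in increasing order. Then dim K = 1 and the simplices of K are:

  0-simplices (3): a, b, c
  1-simplices (3): ab, ac, bc

Hence C_0 ≅ Z^3, C_1 ≅ Z^3.

∂_1: C_1 → C_0 sends each edge [p,q] (with p < q) to q − p.
This gives a 3×3 integer matrix of rank 2; reducing to Smith normal form yields diagonal entries (1,1).

Reading off H_k = ker ∂_k / im ∂_{k+1}:

  H_1: rank ker ∂_1 − rank ∂_2 = (3 − 2) − 0 = 1, and there is no ∂_2, so H_1 ≅ Z.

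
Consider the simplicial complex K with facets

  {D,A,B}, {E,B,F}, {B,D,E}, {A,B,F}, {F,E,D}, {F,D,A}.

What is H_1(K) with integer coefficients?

Take the total order A < B < D < E < F on the vertex set. Then K (dimension 2) consists of the simplices:

  0-simplices (5): A, B, D, E, F
  1-simplices (9): AB, AD, AF, BD, BE, BF, DE, DF, EF
  2-simplices (6): ABD, ABF, ADF, BDE, BEF, DEF

Hence C_0 ≅ Z^5, C_1 ≅ Z^9, C_2 ≅ Z^6.

∂_1: C_1 → C_0 sends each edge [p,q] (with p < q) to q − p. For instance
  ∂BD = D − B.
As a 5×9 matrix over Z this has rank 4, with invariant factors (1,1,1,1).

Boundary ∂_2: C_2 → C_1 maps a triangle to the signed sum of its edges. For instance
  ∂BDE = DE − BE + BD,
  ∂ADF = DF − AF + AD.
The resulting 9×6 matrix has rank 5, and its Smith normal form has invariant factors (1,1,1,1,1).

From H_k ≅ ker(∂_k) / im(∂_{k+1}) we obtain:

  H_1: rank ker ∂_1 − rank ∂_2 = (9 − 4) − 5 = 0, and the invariant factors of ∂_2 are all 1, so H_1 = 0.

(K is a triangulation of the 2-sphere S^2.)

H_1 ≅ 0.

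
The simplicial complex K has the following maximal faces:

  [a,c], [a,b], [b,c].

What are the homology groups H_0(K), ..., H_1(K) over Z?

H_0 = Z,  H_1 = Z.

Fix the vertex order a < b < c and write every simplex with vertices in increasing order. Then dim K = 1 and the simplices of K are:

  0-simplices (3): a, b, c
  1-simplices (3): ab, ac, bc

so the chain groups are C_0 ≅ Z^3, C_1 ≅ Z^3.

∂_1: C_1 → C_0 is given by ∂[p,q] = [q] − [p]. For instance
  ∂bc = c − b.
The 3×3 boundary matrix has rank 2 and Smith normal form diag(1,1).

Now H_k = ker ∂_k / im ∂_{k+1}, so:

  H_0: rank C_0 − rank ∂_1 = 3 − 2 = 1, and the invariant factors of ∂_1 are all 1, so H_0 ≅ Z.
  H_1: rank ker ∂_1 − rank ∂_2 = (3 − 2) − 0 = 1, and there is no ∂_2, so H_1 ≅ Z.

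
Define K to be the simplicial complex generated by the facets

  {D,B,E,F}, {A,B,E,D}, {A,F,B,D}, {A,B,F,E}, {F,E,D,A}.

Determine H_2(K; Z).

H_2 = 0.

Take the total order A < B < D < E < F on the vertex set. Then K (dimension 3) consists of the simplices:

  0-simplices (5): A, B, D, E, F
  1-simplices (10): AB, AD, AE, AF, BD, BE, BF, DE, DF, EF
  2-simplices (10): ABD, ABE, ABF, ADE, ADF, AEF, BDE, BDF, BEF, DEF
  3-simplices (5): ABDE, ABDF, ABEF, ADEF, BDEF

Hence C_0 ≅ Z^5, C_1 ≅ Z^10, C_2 ≅ Z^10, C_3 ≅ Z^5.

The boundary map ∂_1: C_1 → C_0 is given by ∂[p,q] = [q] − [p]. For instance
  ∂EF = F − E.
This gives a 5×10 integer matrix of rank 4; reducing to Smith normal form yields diagonal entries (1,1,1,1).

The boundary map ∂_2: C_2 → C_1 sends each 2-simplex [p,q,r] to [q,r] − [p,r] + [p,q]. For instance
  ∂BDE = DE − BE + BD,
  ∂ADE = DE − AE + AD.
This gives a 10×10 integer matrix of rank 6; reducing to Smith normal form yields diagonal entries (1,1,1,1,1,1).

The boundary map ∂_3: C_3 → C_2 sends each 3-simplex σ to the alternating sum Σ_i (−1)^i (σ with its i-th vertex removed). For instance
  ∂ABDF = BDF − ADF + ABF − ABD,
  ∂ABEF = BEF − AEF + ABF − ABE.
The 10×5 boundary matrix has rank 4 and Smith normal form diag(1,1,1,1).

Now H_k = ker ∂_k / im ∂_{k+1}, so:

  H_2: rank ker ∂_2 − rank ∂_3 = (10 − 6) − 4 = 0, and the invariant factors of ∂_3 are all 1, so H_2 ≅ 0.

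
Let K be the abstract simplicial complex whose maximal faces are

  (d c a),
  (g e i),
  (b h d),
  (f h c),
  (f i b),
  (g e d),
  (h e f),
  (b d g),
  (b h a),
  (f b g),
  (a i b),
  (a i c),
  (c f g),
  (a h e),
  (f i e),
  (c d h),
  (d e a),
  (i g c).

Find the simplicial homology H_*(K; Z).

H_0 ≅ Z,  H_1 ≅ Z × Z/2,  H_2 = 0.

We work with the vertex ordering a < b < c < d < e < f < g < h < i. The simplices of K, each written with vertices in increasing order, are:

  0-simplices (9): a, b, c, d, e, f, g, h, i
  1-simplices (27): ab, ac, ad, ae, ah, ai, bd, bf, bg, bh, bi, cd, cf, cg, ch, ci, de, dg, dh, ef, eg, eh, ei, fg, fh, fi, gi
  2-simplices (18): abh, abi, acd, aci, ade, aeh, bdg, bdh, bfg, bfi, cdh, cfg, cfh, cgi, deg, efh, efi, egi

so the chain groups are C_0 ≅ Z^9, C_1 ≅ Z^27, C_2 ≅ Z^18.

Boundary ∂_1: C_1 → C_0 maps an edge to its endpoints' difference, ∂[p,q] = q − p. For instance
  ∂fi = i − f.
The 9×27 boundary matrix has rank 8 and Smith normal form diag(1,1,1,1,1,1,1,1).

∂_2: C_2 → C_1 sends each 2-simplex [p,q,r] to [q,r] − [p,r] + [p,q]. For instance
  ∂efh = fh − eh + ef,
  ∂acd = cd − ad + ac.
The 27×18 boundary matrix has rank 18 and Smith normal form diag(1,1,1,1,1,1,1,1,1,1,1,1,1,1,1,1,1,2).

From H_k ≅ ker(∂_k) / im(∂_{k+1}) we obtain:

  H_0: rank C_0 − rank ∂_1 = 9 − 8 = 1, and the invariant factors of ∂_1 are all 1, so H_0 ≅ Z.
  H_1: rank ker ∂_1 − rank ∂_2 = (27 − 8) − 18 = 1, and ∂_2 has invariant factor 2 > 1, so H_1 ≅ Z × Z/2.
  H_2: rank ker ∂_2 − rank ∂_3 = (18 − 18) − 0 = 0, and there is no ∂_3, so H_2 ≅ 0.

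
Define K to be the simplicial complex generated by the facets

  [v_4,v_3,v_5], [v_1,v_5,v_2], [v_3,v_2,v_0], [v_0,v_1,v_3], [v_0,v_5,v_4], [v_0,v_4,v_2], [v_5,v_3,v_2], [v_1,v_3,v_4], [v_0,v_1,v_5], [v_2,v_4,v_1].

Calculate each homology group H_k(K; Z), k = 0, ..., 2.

We work with the vertex ordering v_0 < v_1 < v_2 < v_3 < v_4 < v_5. The simplices of K, each written with vertices in increasing order, are:

  0-simplices (6): [v_0], [v_1], [v_2], [v_3], [v_4], [v_5]
  1-simplices (15): (15 of them)
  2-simplices (10): [v_0,v_1,v_3], [v_0,v_1,v_5], [v_0,v_2,v_3], [v_0,v_2,v_4], [v_0,v_4,v_5], [v_1,v_2,v_4], [v_1,v_2,v_5], [v_1,v_3,v_4], [v_2,v_3,v_5], [v_3,v_4,v_5]

giving chain groups C_0 ≅ Z^6, C_1 ≅ Z^15, C_2 ≅ Z^10.

Boundary ∂_1: C_1 → C_0 is given by ∂[p,q] = [q] − [p]. For instance
  ∂[v_1,v_2] = [v_2] − [v_1].
This gives a 6×15 integer matrix of rank 5; reducing to Smith normal form yields diagonal entries (1,1,1,1,1).

Boundary ∂_2: C_2 → C_1 acts by ∂[p,q,r] = [q,r] − [p,r] + [p,q]. For instance
  ∂[v_0,v_1,v_5] = [v_1,v_5] − [v_0,v_5] + [v_0,v_1],
  ∂[v_3,v_4,v_5] = [v_4,v_5] − [v_3,v_5] + [v_3,v_4].
As a 15×10 matrix over Z this has rank 10, with invariant factors (1,1,1,1,1,1,1,1,1,2).

From H_k ≅ ker(∂_k) / im(∂_{k+1}) we obtain:

  H_0: rank C_0 − rank ∂_1 = 6 − 5 = 1, and the invariant factors of ∂_1 are all 1, so H_0 = Z.
  H_1: rank ker ∂_1 − rank ∂_2 = (15 − 5) − 10 = 0, and ∂_2 has invariant factor 2 > 1, so H_1 = Z/2.
  H_2: rank ker ∂_2 − rank ∂_3 = (10 − 10) − 0 = 0, and there is no ∂_3, so H_2 = 0.

As a check, the Euler characteristic is 6 − 15 + 10 = 1, which agrees with 1 − 0 + 0 = 1.

H_0 = Z,  H_1 = Z/2,  H_2 = 0.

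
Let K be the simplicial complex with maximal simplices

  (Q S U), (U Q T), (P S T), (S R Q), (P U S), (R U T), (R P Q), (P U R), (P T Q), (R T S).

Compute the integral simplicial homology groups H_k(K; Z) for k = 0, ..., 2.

H_0 ≅ Z,  H_1 ≅ Z_2,  H_2 = 0.

Fix the vertex order P < Q < R < S < T < U and write every simplex with vertices in increasing order. Then dim K = 2 and the simplices of K are:

  0-simplices (6): P, Q, R, S, T, U
  1-simplices (15): PQ, PR, PS, PT, PU, QR, QS, QT, QU, RS, RT, RU, ST, SU, TU
  2-simplices (10): PQR, PQT, PRU, PST, PSU, QRS, QSU, QTU, RST, RTU

Hence C_0 ≅ Z^6, C_1 ≅ Z^15, C_2 ≅ Z^10.

The boundary map ∂_1: C_1 → C_0 maps an edge to its endpoints' difference, ∂[p,q] = q − p.
The 6×15 boundary matrix has rank 5 and Smith normal form diag(1,1,1,1,1).

The boundary map ∂_2: C_2 → C_1 maps a triangle to the signed sum of its edges. For instance
  ∂PSU = SU − PU + PS,
  ∂PQR = QR − PR + PQ.
The resulting 15×10 matrix has rank 10, and its Smith normal form has invariant factors (1,1,1,1,1,1,1,1,1,2).

Computing H_k = (kernel of ∂_k) / (image of ∂_{k+1}):

  H_0: rank C_0 − rank ∂_1 = 6 − 5 = 1, and the invariant factors of ∂_1 are all 1, so H_0 = Z.
  H_1: rank ker ∂_1 − rank ∂_2 = (15 − 5) − 10 = 0, and ∂_2 has invariant factor 2 > 1, so H_1 = Z_2.
  H_2: rank ker ∂_2 − rank ∂_3 = (10 − 10) − 0 = 0, and there is no ∂_3, so H_2 = 0.

As a check, the Euler characteristic is 6 − 15 + 10 = 1, which agrees with 1 − 0 + 0 = 1.
(K is a triangulation of the real projective plane RP^2.)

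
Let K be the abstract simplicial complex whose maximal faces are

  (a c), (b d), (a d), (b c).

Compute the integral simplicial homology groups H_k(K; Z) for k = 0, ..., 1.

Order the vertices as a < b < c < d. Listing each simplex with vertices in this order, K has dimension 1 with simplices:

  0-simplices (4): a, b, c, d
  1-simplices (4): ac, ad, bc, bd

Hence C_0 ≅ Z^4, C_1 ≅ Z^4.

The boundary map ∂_1: C_1 → C_0 is given by ∂[p,q] = [q] − [p]. For instance
  ∂ac = c − a.
The resulting 4×4 matrix has rank 3, and its Smith normal form has invariant factors (1,1,1).

Computing H_k = (kernel of ∂_k) / (image of ∂_{k+1}):

  H_0: rank C_0 − rank ∂_1 = 4 − 3 = 1, and the invariant factors of ∂_1 are all 1, so H_0 ≅ Z.
  H_1: rank ker ∂_1 − rank ∂_2 = (4 − 3) − 0 = 1, and there is no ∂_2, so H_1 ≅ Z.

(K is a triangulation of the circle S^1.)

H_0 = Z,  H_1 = Z.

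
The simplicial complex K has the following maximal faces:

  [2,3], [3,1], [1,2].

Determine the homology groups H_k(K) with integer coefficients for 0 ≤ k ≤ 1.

H_0 ≅ Z,  H_1 ≅ Z.

We work with the vertex ordering 1 < 2 < 3. The simplices of K, each written with vertices in increasing order, are:

  0-simplices (3): [1], [2], [3]
  1-simplices (3): [1,2], [1,3], [2,3]

giving chain groups C_0 ≅ Z^3, C_1 ≅ Z^3.

The boundary map ∂_1: C_1 → C_0 sends each edge [p,q] (with p < q) to q − p. For instance
  ∂[1,3] = [3] − [1].
As a 3×3 matrix over Z this has rank 2, with invariant factors (1,1).

Computing H_k = (kernel of ∂_k) / (image of ∂_{k+1}):

  H_0: rank C_0 − rank ∂_1 = 3 − 2 = 1, and the invariant factors of ∂_1 are all 1, so H_0 = Z.
  H_1: rank ker ∂_1 − rank ∂_2 = (3 − 2) − 0 = 1, and there is no ∂_2, so H_1 = Z.

(K is a triangulation of the circle S^1.)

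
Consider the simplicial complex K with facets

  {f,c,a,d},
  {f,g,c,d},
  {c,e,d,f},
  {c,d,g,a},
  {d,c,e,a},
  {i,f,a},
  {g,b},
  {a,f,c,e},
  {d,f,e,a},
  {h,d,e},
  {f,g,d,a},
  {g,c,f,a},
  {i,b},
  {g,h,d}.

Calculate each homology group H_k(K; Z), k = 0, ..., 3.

Fix the vertex order a < b < c < d < e < f < g < h < i and write every simplex with vertices in increasing order. Then dim K = 3 and the simplices of K are:

  0-simplices (9): a, b, c, d, e, f, g, h, i
  1-simplices (21): ac, ad, ae, af, ag, ai, bg, bi, cd, ce, cf, cg, de, df, dg, dh, ef, eh, fg, fi, gh
  2-simplices (19): acd, ace, acf, acg, ade, adf, adg, aef, afg, afi, cde, cdf, cdg, cef, cfg, def, deh, dfg, dgh
  3-simplices (9): acde, acdf, acdg, acef, acfg, adef, adfg, cdef, cdfg

giving chain groups C_0 ≅ Z^9, C_1 ≅ Z^21, C_2 ≅ Z^19, C_3 ≅ Z^9.

The boundary map ∂_1: C_1 → C_0 is given by ∂[p,q] = [q] − [p]. For instance
  ∂ae = e − a.
The resulting 9×21 matrix has rank 8, and its Smith normal form has invariant factors (1,1,1,1,1,1,1,1).

The boundary map ∂_2: C_2 → C_1 sends each 2-simplex [p,q,r] to [q,r] − [p,r] + [p,q]. For instance
  ∂aef = ef − af + ae,
  ∂afg = fg − ag + af.
The 21×19 boundary matrix has rank 12 and Smith normal form diag(1,1,1,1,1,1,1,1,1,1,1,1).

The boundary map ∂_3: C_3 → C_2 sends each 3-simplex σ to the alternating sum Σ_i (−1)^i (σ with its i-th vertex removed). For instance
  ∂acde = cde − ade + ace − acd,
  ∂adef = def − aef + adf − ade.
As a 19×9 matrix over Z this has rank 7, with invariant factors (1,1,1,1,1,1,1).

Computing H_k = (kernel of ∂_k) / (image of ∂_{k+1}):

  H_0: rank C_0 − rank ∂_1 = 9 − 8 = 1, and the invariant factors of ∂_1 are all 1, so H_0 = Z.
  H_1: rank ker ∂_1 − rank ∂_2 = (21 − 8) − 12 = 1, and the invariant factors of ∂_2 are all 1, so H_1 = Z.
  H_2: rank ker ∂_2 − rank ∂_3 = (19 − 12) − 7 = 0, and the invariant factors of ∂_3 are all 1, so H_2 = 0.
  H_3: rank ker ∂_3 − rank ∂_4 = (9 − 7) − 0 = 2, and there is no ∂_4, so H_3 = Z^2.

As a check, the Euler characteristic is 9 − 21 + 19 − 9 = -2, which agrees with 1 − 1 + 0 − 2 = -2.

H_0 ≅ Z,  H_1 ≅ Z,  H_2 = 0,  H_3 ≅ Z^2.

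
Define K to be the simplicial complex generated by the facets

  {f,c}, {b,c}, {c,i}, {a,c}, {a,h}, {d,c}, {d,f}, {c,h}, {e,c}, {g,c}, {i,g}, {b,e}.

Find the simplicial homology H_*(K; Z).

We work with the vertex ordering a < b < c < d < e < f < g < h < i. The simplices of K, each written with vertices in increasing order, are:

  0-simplices (9): a, b, c, d, e, f, g, h, i
  1-simplices (12): ac, ah, bc, be, cd, ce, cf, cg, ch, ci, df, gi

giving chain groups C_0 ≅ Z^9, C_1 ≅ Z^12.

The boundary map ∂_1: C_1 → C_0 is given by ∂[p,q] = [q] − [p]. For instance
  ∂ah = h − a.
The 9×12 boundary matrix has rank 8 and Smith normal form diag(1,1,1,1,1,1,1,1).

Now H_k = ker ∂_k / im ∂_{k+1}, so:

  H_0: rank C_0 − rank ∂_1 = 9 − 8 = 1, and the invariant factors of ∂_1 are all 1, so H_0 = Z.
  H_1: rank ker ∂_1 − rank ∂_2 = (12 − 8) − 0 = 4, and there is no ∂_2, so H_1 = Z^4.

H_0 ≅ Z,  H_1 ≅ Z^4.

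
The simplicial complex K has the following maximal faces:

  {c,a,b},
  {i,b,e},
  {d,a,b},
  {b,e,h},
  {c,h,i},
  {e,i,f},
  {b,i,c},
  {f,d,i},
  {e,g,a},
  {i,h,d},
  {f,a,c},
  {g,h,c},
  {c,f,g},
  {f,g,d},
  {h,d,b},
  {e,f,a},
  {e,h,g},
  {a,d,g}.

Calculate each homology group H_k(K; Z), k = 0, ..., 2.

H_0 = Z,  H_1 = Z ⊕ Z/2Z,  H_2 = 0.

We work with the vertex ordering a < b < c < d < e < f < g < h < i. The simplices of K, each written with vertices in increasing order, are:

  0-simplices (9): a, b, c, d, e, f, g, h, i
  1-simplices (27): ab, ac, ad, ae, af, ag, bc, bd, be, bh, bi, cf, cg, ch, ci, df, dg, dh, di, ef, eg, eh, ei, fg, fi, gh, hi
  2-simplices (18): abc, abd, acf, adg, aef, aeg, bci, bdh, beh, bei, cfg, cgh, chi, dfg, dfi, dhi, efi, egh

Hence C_0 ≅ Z^9, C_1 ≅ Z^27, C_2 ≅ Z^18.

∂_1: C_1 → C_0 is given by ∂[p,q] = [q] − [p]. For instance
  ∂eg = g − e.
The resulting 9×27 matrix has rank 8, and its Smith normal form has invariant factors (1,1,1,1,1,1,1,1).

Boundary ∂_2: C_2 → C_1 maps a triangle to the signed sum of its edges. For instance
  ∂beh = eh − bh + be,
  ∂bci = ci − bi + bc.
As a 27×18 matrix over Z this has rank 18, with invariant factors (1,1,1,1,1,1,1,1,1,1,1,1,1,1,1,1,1,2).

Now H_k = ker ∂_k / im ∂_{k+1}, so:

  H_0: rank C_0 − rank ∂_1 = 9 − 8 = 1, and the invariant factors of ∂_1 are all 1, so H_0 = Z.
  H_1: rank ker ∂_1 − rank ∂_2 = (27 − 8) − 18 = 1, and ∂_2 has invariant factor 2 > 1, so H_1 = Z ⊕ Z/2Z.
  H_2: rank ker ∂_2 − rank ∂_3 = (18 − 18) − 0 = 0, and there is no ∂_3, so H_2 = 0.

(K is a triangulation of the Klein bottle.)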